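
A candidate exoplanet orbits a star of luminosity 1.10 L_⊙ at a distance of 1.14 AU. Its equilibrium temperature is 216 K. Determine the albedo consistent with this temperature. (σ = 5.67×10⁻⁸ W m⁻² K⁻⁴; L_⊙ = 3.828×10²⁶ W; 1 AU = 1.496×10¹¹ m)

A ≈ 0.57

d = 1.14 AU = 1.71×10¹¹ m.
L = 1.10 × 3.828×10²⁶ = 4.21×10²⁶ W.
Flux: S = L/(4πd²) = 4.21×10²⁶/(4π×(1.71×10¹¹)²) = 1150 W m⁻².
From T_eq⁴ = S(1−A)/(4σ): 1−A = 4σT_eq⁴/S.
1−A = 4 × 5.67×10⁻⁸ × (216)⁴ / 1150 = 0.429.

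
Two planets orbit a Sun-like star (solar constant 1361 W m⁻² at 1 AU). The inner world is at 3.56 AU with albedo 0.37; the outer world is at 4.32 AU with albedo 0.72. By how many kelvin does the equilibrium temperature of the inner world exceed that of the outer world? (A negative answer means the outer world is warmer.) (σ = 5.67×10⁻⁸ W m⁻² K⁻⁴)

ΔT ≈ 34.0 K

T_eq = [S₀(1−A)/(4σd²)]^(1/4), so T ∝ (1−A)^(1/4) / √d.
T₁ = [1361×0.63/(4×5.67×10⁻⁸×3.56²)]^(1/4) = 131.42 K.
T₂ = [1361×0.28/(4×5.67×10⁻⁸×4.32²)]^(1/4) = 97.41 K.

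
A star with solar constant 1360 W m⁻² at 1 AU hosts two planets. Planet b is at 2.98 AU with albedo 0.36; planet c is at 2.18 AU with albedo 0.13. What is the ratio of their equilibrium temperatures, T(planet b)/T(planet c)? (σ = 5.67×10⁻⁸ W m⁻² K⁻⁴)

T_eq = [S₀(1−A)/(4σd²)]^(1/4), so T ∝ (1−A)^(1/4) / √d.
T₁ = [1360×0.64/(4×5.67×10⁻⁸×2.98²)]^(1/4) = 144.18 K.
T₂ = [1360×0.87/(4×5.67×10⁻⁸×2.18²)]^(1/4) = 182.02 K.

T₁/T₂ ≈ 0.792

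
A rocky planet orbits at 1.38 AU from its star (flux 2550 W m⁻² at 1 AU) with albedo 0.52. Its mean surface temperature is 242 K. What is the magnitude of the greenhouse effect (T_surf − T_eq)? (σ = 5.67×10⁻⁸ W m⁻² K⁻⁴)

ΔT ≈ 11.3 K

S = 2550/1.38² = 1339 W m⁻².
T_eq = [S(1−A)/(4σ)]^(1/4) = [1339×0.48/(4×5.67×10⁻⁸)]^(1/4) = 230.7 K.
ΔT = T_surf − T_eq = 242 − 230.7.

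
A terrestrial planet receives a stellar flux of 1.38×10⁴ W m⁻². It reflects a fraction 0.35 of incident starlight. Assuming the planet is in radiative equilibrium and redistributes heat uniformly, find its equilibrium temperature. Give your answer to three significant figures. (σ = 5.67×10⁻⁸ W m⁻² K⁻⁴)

T_eq ≈ 446 K

Energy balance: absorbed = emitted ⇒ πR²·S(1−A) = 4πR²·σT_eq⁴, so T_eq⁴ = S(1−A)/(4σ).
T_eq = [1.38×10⁴ × 0.65 / (4 × 5.67×10⁻⁸)]^(1/4) = (3.96×10¹⁰)^(1/4) = 446 K.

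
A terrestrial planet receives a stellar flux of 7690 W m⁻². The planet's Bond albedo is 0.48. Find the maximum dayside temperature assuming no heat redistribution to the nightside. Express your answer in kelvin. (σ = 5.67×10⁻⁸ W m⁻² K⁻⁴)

T_ss ≈ 515 K

With no redistribution each surface element balances locally: S(1−A) = σT⁴.
T = [7690 × 0.52 / 5.67×10⁻⁸]^(1/4) = (7.05×10¹⁰)^(1/4) = 515 K.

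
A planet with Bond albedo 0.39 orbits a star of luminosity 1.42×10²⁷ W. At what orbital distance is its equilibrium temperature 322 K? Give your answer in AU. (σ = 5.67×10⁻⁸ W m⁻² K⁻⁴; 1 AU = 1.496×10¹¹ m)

d ≈ 1.12 AU

From T_eq⁴ = L(1−A)/(16πσd²): d = √[L(1−A)/(16πσT_eq⁴)].
d = √[1.42×10²⁷ × 0.61 / (16π × 5.67×10⁻⁸ × (322)⁴)] = 1.68×10¹¹ m = 1.12 AU.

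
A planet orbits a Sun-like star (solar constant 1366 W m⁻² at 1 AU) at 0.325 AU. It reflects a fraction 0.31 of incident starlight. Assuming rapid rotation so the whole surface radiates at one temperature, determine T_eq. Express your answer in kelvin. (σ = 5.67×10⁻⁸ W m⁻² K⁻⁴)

T_eq ≈ 445 K

Flux at 0.325 AU: S = 1366/0.325² = 1.29×10⁴ W m⁻².
Energy balance: absorbed = emitted ⇒ πR²·S(1−A) = 4πR²·σT_eq⁴, so T_eq⁴ = S(1−A)/(4σ).
T_eq = [1.29×10⁴ × 0.69 / (4 × 5.67×10⁻⁸)]^(1/4) = (3.93×10¹⁰)^(1/4) = 445 K.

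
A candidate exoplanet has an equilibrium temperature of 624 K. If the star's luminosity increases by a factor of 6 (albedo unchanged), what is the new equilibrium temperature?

T_eq ∝ L^(1/4) · d^(−1/2).
T′ = 624 × 6^(1/4) = 977 K.

T_eq ≈ 977 K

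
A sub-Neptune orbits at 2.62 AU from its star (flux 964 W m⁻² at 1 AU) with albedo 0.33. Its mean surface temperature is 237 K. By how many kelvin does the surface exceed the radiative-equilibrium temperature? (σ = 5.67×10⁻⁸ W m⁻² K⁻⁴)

ΔT ≈ 94.3 K

S = 964/2.62² = 140.4 W m⁻².
T_eq = [S(1−A)/(4σ)]^(1/4) = [140.4×0.67/(4×5.67×10⁻⁸)]^(1/4) = 142.7 K.
ΔT = T_surf − T_eq = 237 − 142.7.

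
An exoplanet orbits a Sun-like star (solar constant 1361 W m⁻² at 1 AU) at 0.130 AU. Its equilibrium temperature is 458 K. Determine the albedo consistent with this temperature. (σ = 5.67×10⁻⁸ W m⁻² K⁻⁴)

Flux at 0.130 AU: S = 1361/0.130² = 8.05×10⁴ W m⁻².
From T_eq⁴ = S(1−A)/(4σ): 1−A = 4σT_eq⁴/S.
1−A = 4 × 5.67×10⁻⁸ × (458)⁴ / 8.05×10⁴ = 0.124.

A ≈ 0.88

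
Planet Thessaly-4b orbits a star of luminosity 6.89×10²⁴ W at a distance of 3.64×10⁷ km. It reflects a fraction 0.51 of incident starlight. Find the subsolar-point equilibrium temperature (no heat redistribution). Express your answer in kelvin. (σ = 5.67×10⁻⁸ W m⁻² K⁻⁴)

T_ss ≈ 245 K

d = 3.64×10⁷ km = 3.64×10¹⁰ m.
Flux: S = L/(4πd²) = 6.89×10²⁴/(4π×(3.64×10¹⁰)²) = 414 W m⁻².
At the subsolar point the surface absorbs S(1−A) and emits σT⁴ per unit area — no factor of 4, since only the local patch is in balance.
T = [414 × 0.49 / 5.67×10⁻⁸]^(1/4) = (3.58×10⁹)^(1/4) = 245 K.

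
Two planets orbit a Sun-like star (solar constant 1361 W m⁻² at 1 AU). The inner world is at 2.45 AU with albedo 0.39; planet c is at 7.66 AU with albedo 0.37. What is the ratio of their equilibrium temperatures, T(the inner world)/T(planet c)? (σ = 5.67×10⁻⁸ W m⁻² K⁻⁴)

T_eq = [S₀(1−A)/(4σd²)]^(1/4), so T ∝ (1−A)^(1/4) / √d.
T₁ = [1361×0.61/(4×5.67×10⁻⁸×2.45²)]^(1/4) = 157.15 K.
T₂ = [1361×0.63/(4×5.67×10⁻⁸×7.66²)]^(1/4) = 89.59 K.

T₁/T₂ ≈ 1.754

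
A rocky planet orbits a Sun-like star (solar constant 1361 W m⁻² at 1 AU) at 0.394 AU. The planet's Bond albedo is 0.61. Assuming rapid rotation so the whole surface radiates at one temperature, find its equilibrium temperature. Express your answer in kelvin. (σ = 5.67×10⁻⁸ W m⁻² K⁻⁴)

T_eq ≈ 350 K

Flux at 0.394 AU: S = 1361/0.394² = 8770 W m⁻².
Energy balance: absorbed = emitted ⇒ πR²·S(1−A) = 4πR²·σT_eq⁴, so T_eq⁴ = S(1−A)/(4σ).
T_eq = [8770 × 0.39 / (4 × 5.67×10⁻⁸)]^(1/4) = (1.51×10¹⁰)^(1/4) = 350 K.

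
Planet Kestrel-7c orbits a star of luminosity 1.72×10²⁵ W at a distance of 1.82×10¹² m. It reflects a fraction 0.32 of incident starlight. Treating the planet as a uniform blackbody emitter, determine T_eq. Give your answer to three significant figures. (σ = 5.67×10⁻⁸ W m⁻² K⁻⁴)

T_eq ≈ 33.4 K

Flux: S = L/(4πd²) = 1.72×10²⁵/(4π×(1.82×10¹²)²) = 0.413 W m⁻².
Energy balance: absorbed = emitted ⇒ πR²·S(1−A) = 4πR²·σT_eq⁴, so T_eq⁴ = S(1−A)/(4σ).
T_eq = [0.413 × 0.68 / (4 × 5.67×10⁻⁸)]^(1/4) = (1.24×10⁶)^(1/4) = 33.4 K.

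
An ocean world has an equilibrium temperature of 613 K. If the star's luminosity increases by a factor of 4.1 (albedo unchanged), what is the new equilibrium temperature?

T_eq ∝ L^(1/4) · d^(−1/2).
T′ = 613 × 4.1^(1/4) = 872 K.

T_eq ≈ 872 K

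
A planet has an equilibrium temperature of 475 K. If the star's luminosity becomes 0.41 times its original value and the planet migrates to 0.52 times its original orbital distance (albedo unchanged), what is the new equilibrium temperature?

T_eq ≈ 527 K

T_eq ∝ L^(1/4) · d^(−1/2).
T′ = 475 × 0.41^(1/4) / 0.52^(1/2) = 527 K.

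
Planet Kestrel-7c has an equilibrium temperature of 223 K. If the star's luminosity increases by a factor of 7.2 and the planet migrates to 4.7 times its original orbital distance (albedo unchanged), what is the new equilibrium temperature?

T_eq ∝ L^(1/4) · d^(−1/2).
T′ = 223 × 7.2^(1/4) / 4.7^(1/2) = 168 K.

T_eq ≈ 168 K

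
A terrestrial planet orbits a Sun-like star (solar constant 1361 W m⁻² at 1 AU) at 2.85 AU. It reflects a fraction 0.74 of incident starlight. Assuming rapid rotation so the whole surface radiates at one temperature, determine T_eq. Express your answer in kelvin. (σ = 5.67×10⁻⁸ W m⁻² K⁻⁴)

T_eq ≈ 118 K

Flux at 2.85 AU: S = 1361/2.85² = 168 W m⁻².
Energy balance: absorbed = emitted ⇒ πR²·S(1−A) = 4πR²·σT_eq⁴, so T_eq⁴ = S(1−A)/(4σ).
T_eq = [168 × 0.26 / (4 × 5.67×10⁻⁸)]^(1/4) = (1.92×10⁸)^(1/4) = 118 K.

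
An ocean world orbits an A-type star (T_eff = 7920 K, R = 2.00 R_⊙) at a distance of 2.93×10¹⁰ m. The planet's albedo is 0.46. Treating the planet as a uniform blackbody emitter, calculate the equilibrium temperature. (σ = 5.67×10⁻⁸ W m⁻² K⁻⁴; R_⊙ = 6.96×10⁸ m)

T_eq ≈ 1050 K

R_⋆ = 2.00 × 6.96×10⁸ = 1.39×10⁹ m.
L = 4πR_⋆²σT_⋆⁴ = 4π(1.39×10⁹)² × 5.67×10⁻⁸ × (7920)⁴ = 5.43×10²⁷ W.
S = L/(4πd²) = 5.04×10⁵ W m⁻².
Energy balance: absorbed = emitted ⇒ πR²·S(1−A) = 4πR²·σT_eq⁴, so T_eq⁴ = S(1−A)/(4σ).
T_eq = [5.04×10⁵ × 0.54 / (4 × 5.67×10⁻⁸)]^(1/4) = (1.20×10¹²)^(1/4) = 1050 K.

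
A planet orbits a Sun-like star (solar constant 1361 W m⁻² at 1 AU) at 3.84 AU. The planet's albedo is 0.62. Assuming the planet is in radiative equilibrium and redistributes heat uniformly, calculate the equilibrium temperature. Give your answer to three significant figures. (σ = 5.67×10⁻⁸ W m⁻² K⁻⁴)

Flux at 3.84 AU: S = 1361/3.84² = 92.3 W m⁻².
Energy balance: absorbed = emitted ⇒ πR²·S(1−A) = 4πR²·σT_eq⁴, so T_eq⁴ = S(1−A)/(4σ).
T_eq = [92.3 × 0.38 / (4 × 5.67×10⁻⁸)]^(1/4) = (1.55×10⁸)^(1/4) = 112 K.

T_eq ≈ 112 K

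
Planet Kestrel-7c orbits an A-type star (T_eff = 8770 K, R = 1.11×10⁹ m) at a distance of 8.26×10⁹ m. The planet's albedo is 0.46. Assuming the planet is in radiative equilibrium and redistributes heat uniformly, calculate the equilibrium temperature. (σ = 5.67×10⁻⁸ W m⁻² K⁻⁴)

L = 4πR_⋆²σT_⋆⁴ = 4π(1.11×10⁹)² × 5.67×10⁻⁸ × (8770)⁴ = 5.19×10²⁷ W.
S = L/(4πd²) = 6.06×10⁶ W m⁻².
Energy balance: absorbed = emitted ⇒ πR²·S(1−A) = 4πR²·σT_eq⁴, so T_eq⁴ = S(1−A)/(4σ).
T_eq = [6.06×10⁶ × 0.54 / (4 × 5.67×10⁻⁸)]^(1/4) = (1.44×10¹³)^(1/4) = 1950 K.

T_eq ≈ 1950 K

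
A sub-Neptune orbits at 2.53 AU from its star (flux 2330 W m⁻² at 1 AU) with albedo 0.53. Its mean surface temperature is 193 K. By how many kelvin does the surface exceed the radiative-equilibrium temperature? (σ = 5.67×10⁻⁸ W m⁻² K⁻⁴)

S = 2330/2.53² = 364.0 W m⁻².
T_eq = [S(1−A)/(4σ)]^(1/4) = [364.0×0.47/(4×5.67×10⁻⁸)]^(1/4) = 165.7 K.
ΔT = T_surf − T_eq = 193 − 165.7.

ΔT ≈ 27.3 K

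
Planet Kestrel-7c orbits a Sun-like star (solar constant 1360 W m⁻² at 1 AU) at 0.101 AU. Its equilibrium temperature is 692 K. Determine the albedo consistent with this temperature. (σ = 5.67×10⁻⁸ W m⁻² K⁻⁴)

Flux at 0.101 AU: S = 1360/0.101² = 1.33×10⁵ W m⁻².
From T_eq⁴ = S(1−A)/(4σ): 1−A = 4σT_eq⁴/S.
1−A = 4 × 5.67×10⁻⁸ × (692)⁴ / 1.33×10⁵ = 0.390.

A ≈ 0.61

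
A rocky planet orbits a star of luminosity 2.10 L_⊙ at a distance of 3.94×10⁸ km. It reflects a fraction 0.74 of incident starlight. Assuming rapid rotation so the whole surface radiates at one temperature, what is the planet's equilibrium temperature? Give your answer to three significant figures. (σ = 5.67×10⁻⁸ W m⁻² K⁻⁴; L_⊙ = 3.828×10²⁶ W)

d = 3.94×10⁸ km = 3.94×10¹¹ m.
L = 2.10 × 3.828×10²⁶ = 8.04×10²⁶ W.
Flux: S = L/(4πd²) = 8.04×10²⁶/(4π×(3.94×10¹¹)²) = 412 W m⁻².
Energy balance: absorbed = emitted ⇒ πR²·S(1−A) = 4πR²·σT_eq⁴, so T_eq⁴ = S(1−A)/(4σ).
T_eq = [412 × 0.26 / (4 × 5.67×10⁻⁸)]^(1/4) = (4.72×10⁸)^(1/4) = 147 K.

T_eq ≈ 147 K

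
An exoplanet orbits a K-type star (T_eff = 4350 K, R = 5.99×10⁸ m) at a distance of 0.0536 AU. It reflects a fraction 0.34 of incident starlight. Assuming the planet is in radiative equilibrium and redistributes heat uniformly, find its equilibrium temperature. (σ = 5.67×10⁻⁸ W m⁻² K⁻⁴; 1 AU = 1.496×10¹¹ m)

T_eq ≈ 758 K

d = 0.0536 AU = 8.02×10⁹ m.
L = 4πR_⋆²σT_⋆⁴ = 4π(5.99×10⁸)² × 5.67×10⁻⁸ × (4350)⁴ = 9.15×10²⁵ W.
S = L/(4πd²) = 1.13×10⁵ W m⁻².
Energy balance: absorbed = emitted ⇒ πR²·S(1−A) = 4πR²·σT_eq⁴, so T_eq⁴ = S(1−A)/(4σ).
T_eq = [1.13×10⁵ × 0.66 / (4 × 5.67×10⁻⁸)]^(1/4) = (3.30×10¹¹)^(1/4) = 758 K.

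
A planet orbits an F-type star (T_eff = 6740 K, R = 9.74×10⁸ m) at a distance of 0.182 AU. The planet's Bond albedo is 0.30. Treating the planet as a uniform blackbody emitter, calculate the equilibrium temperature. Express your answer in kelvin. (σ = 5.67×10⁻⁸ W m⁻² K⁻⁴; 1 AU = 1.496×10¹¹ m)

d = 0.182 AU = 2.72×10¹⁰ m.
L = 4πR_⋆²σT_⋆⁴ = 4π(9.74×10⁸)² × 5.67×10⁻⁸ × (6740)⁴ = 1.39×10²⁷ W.
S = L/(4πd²) = 1.50×10⁵ W m⁻².
Energy balance: absorbed = emitted ⇒ πR²·S(1−A) = 4πR²·σT_eq⁴, so T_eq⁴ = S(1−A)/(4σ).
T_eq = [1.50×10⁵ × 0.70 / (4 × 5.67×10⁻⁸)]^(1/4) = (4.62×10¹¹)^(1/4) = 825 K.

T_eq ≈ 825 K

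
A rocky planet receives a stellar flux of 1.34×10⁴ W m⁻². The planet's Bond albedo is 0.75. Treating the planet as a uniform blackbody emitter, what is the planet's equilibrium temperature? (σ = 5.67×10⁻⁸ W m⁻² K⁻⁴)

T_eq ≈ 349 K

Energy balance: absorbed = emitted ⇒ πR²·S(1−A) = 4πR²·σT_eq⁴, so T_eq⁴ = S(1−A)/(4σ).
T_eq = [1.34×10⁴ × 0.25 / (4 × 5.67×10⁻⁸)]^(1/4) = (1.48×10¹⁰)^(1/4) = 349 K.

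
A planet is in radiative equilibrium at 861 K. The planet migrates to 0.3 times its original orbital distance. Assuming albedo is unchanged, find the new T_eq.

T_eq ∝ L^(1/4) · d^(−1/2).
T′ = 861 / 0.3^(1/2) = 1570 K.

T_eq ≈ 1570 K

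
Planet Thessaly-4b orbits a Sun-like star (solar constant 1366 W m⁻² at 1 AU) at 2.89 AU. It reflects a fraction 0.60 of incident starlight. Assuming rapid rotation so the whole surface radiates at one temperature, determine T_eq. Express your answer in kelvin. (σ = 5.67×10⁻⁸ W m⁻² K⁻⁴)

Flux at 2.89 AU: S = 1366/2.89² = 164 W m⁻².
Energy balance: absorbed = emitted ⇒ πR²·S(1−A) = 4πR²·σT_eq⁴, so T_eq⁴ = S(1−A)/(4σ).
T_eq = [164 × 0.40 / (4 × 5.67×10⁻⁸)]^(1/4) = (2.88×10⁸)^(1/4) = 130 K.

T_eq ≈ 130 K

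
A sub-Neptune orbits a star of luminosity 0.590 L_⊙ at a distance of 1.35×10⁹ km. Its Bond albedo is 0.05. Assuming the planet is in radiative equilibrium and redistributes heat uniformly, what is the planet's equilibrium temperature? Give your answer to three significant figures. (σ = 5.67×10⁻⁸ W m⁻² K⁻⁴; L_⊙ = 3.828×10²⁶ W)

d = 1.35×10⁹ km = 1.35×10¹² m.
L = 0.590 × 3.828×10²⁶ = 2.26×10²⁶ W.
Flux: S = L/(4πd²) = 2.26×10²⁶/(4π×(1.35×10¹²)²) = 9.86 W m⁻².
Energy balance: absorbed = emitted ⇒ πR²·S(1−A) = 4πR²·σT_eq⁴, so T_eq⁴ = S(1−A)/(4σ).
T_eq = [9.86 × 0.95 / (4 × 5.67×10⁻⁸)]^(1/4) = (4.13×10⁷)^(1/4) = 80.2 K.

T_eq ≈ 80.2 K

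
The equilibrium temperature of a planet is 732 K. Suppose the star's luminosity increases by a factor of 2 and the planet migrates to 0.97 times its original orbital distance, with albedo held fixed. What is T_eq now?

T_eq ∝ L^(1/4) · d^(−1/2).
T′ = 732 × 2^(1/4) / 0.97^(1/2) = 884 K.

T_eq ≈ 884 K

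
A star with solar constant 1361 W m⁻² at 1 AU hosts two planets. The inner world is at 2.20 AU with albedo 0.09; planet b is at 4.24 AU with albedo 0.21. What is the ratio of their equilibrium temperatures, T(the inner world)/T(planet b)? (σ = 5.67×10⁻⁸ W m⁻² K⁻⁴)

T₁/T₂ ≈ 1.438

T_eq = [S₀(1−A)/(4σd²)]^(1/4), so T ∝ (1−A)^(1/4) / √d.
T₁ = [1361×0.91/(4×5.67×10⁻⁸×2.20²)]^(1/4) = 183.27 K.
T₂ = [1361×0.79/(4×5.67×10⁻⁸×4.24²)]^(1/4) = 127.43 K.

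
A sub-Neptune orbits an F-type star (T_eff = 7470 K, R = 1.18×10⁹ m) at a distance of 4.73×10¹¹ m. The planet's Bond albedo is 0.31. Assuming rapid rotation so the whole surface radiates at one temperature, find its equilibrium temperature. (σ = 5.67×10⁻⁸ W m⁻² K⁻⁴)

T_eq ≈ 240 K

L = 4πR_⋆²σT_⋆⁴ = 4π(1.18×10⁹)² × 5.67×10⁻⁸ × (7470)⁴ = 3.09×10²⁷ W.
S = L/(4πd²) = 1100 W m⁻².
Energy balance: absorbed = emitted ⇒ πR²·S(1−A) = 4πR²·σT_eq⁴, so T_eq⁴ = S(1−A)/(4σ).
T_eq = [1100 × 0.69 / (4 × 5.67×10⁻⁸)]^(1/4) = (3.34×10⁹)^(1/4) = 240 K.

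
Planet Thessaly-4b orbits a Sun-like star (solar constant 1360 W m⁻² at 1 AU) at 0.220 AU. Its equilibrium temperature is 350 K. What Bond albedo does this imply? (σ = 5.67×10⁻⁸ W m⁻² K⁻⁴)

A ≈ 0.88

Flux at 0.220 AU: S = 1360/0.220² = 2.81×10⁴ W m⁻².
From T_eq⁴ = S(1−A)/(4σ): 1−A = 4σT_eq⁴/S.
1−A = 4 × 5.67×10⁻⁸ × (350)⁴ / 2.81×10⁴ = 0.121.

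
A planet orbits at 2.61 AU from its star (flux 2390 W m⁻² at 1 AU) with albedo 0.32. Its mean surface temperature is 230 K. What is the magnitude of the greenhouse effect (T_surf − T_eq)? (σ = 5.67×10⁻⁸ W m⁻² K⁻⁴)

ΔT ≈ 49.9 K

S = 2390/2.61² = 350.8 W m⁻².
T_eq = [S(1−A)/(4σ)]^(1/4) = [350.8×0.68/(4×5.67×10⁻⁸)]^(1/4) = 180.1 K.
ΔT = T_surf − T_eq = 230 − 180.1.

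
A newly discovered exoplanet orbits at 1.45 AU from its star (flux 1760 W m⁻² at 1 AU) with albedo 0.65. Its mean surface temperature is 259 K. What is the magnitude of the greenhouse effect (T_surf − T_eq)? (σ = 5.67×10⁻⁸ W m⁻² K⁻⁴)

ΔT ≈ 69.4 K

S = 1760/1.45² = 837.1 W m⁻².
T_eq = [S(1−A)/(4σ)]^(1/4) = [837.1×0.35/(4×5.67×10⁻⁸)]^(1/4) = 189.6 K.
ΔT = T_surf − T_eq = 259 − 189.6.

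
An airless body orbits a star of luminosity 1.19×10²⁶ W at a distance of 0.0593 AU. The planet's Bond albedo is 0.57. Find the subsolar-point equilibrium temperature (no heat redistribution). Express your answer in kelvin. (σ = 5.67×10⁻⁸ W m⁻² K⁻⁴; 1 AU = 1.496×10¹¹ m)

d = 0.0593 AU = 8.87×10⁹ m.
Flux: S = L/(4πd²) = 1.19×10²⁶/(4π×(8.87×10⁹)²) = 1.20×10⁵ W m⁻².
At the subsolar point the surface absorbs S(1−A) and emits σT⁴ per unit area — no factor of 4, since only the local patch is in balance.
T = [1.20×10⁵ × 0.43 / 5.67×10⁻⁸]^(1/4) = (9.13×10¹¹)^(1/4) = 977 K.

T_ss ≈ 977 K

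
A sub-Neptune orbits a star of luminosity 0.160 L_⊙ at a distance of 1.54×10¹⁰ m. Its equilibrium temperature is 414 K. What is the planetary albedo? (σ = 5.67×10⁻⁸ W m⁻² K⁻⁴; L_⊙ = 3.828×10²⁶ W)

A ≈ 0.68

L = 0.160 × 3.828×10²⁶ = 6.12×10²⁵ W.
Flux: S = L/(4πd²) = 6.12×10²⁵/(4π×(1.54×10¹⁰)²) = 2.06×10⁴ W m⁻².
From T_eq⁴ = S(1−A)/(4σ): 1−A = 4σT_eq⁴/S.
1−A = 4 × 5.67×10⁻⁸ × (414)⁴ / 2.06×10⁴ = 0.324.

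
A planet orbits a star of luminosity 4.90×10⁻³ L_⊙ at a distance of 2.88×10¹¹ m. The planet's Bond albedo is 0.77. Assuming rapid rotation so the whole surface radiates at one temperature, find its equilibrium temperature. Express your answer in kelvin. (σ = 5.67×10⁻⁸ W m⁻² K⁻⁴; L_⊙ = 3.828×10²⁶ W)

L = 4.90×10⁻³ × 3.828×10²⁶ = 1.88×10²⁴ W.
Flux: S = L/(4πd²) = 1.88×10²⁴/(4π×(2.88×10¹¹)²) = 1.80 W m⁻².
Energy balance: absorbed = emitted ⇒ πR²·S(1−A) = 4πR²·σT_eq⁴, so T_eq⁴ = S(1−A)/(4σ).
T_eq = [1.80 × 0.23 / (4 × 5.67×10⁻⁸)]^(1/4) = (1.82×10⁶)^(1/4) = 36.8 K.

T_eq ≈ 36.8 K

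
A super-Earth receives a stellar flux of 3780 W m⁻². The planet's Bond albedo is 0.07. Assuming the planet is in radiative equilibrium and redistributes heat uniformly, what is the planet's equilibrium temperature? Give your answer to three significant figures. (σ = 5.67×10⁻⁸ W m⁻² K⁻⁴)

T_eq ≈ 353 K

Energy balance: absorbed = emitted ⇒ πR²·S(1−A) = 4πR²·σT_eq⁴, so T_eq⁴ = S(1−A)/(4σ).
T_eq = [3780 × 0.93 / (4 × 5.67×10⁻⁸)]^(1/4) = (1.55×10¹⁰)^(1/4) = 353 K.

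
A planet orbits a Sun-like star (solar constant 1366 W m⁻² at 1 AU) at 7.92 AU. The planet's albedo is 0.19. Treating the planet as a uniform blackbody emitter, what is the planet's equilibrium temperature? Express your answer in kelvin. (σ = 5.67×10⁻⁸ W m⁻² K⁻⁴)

Flux at 7.92 AU: S = 1366/7.92² = 21.8 W m⁻².
Energy balance: absorbed = emitted ⇒ πR²·S(1−A) = 4πR²·σT_eq⁴, so T_eq⁴ = S(1−A)/(4σ).
T_eq = [21.8 × 0.81 / (4 × 5.67×10⁻⁸)]^(1/4) = (7.78×10⁷)^(1/4) = 93.9 K.

T_eq ≈ 93.9 K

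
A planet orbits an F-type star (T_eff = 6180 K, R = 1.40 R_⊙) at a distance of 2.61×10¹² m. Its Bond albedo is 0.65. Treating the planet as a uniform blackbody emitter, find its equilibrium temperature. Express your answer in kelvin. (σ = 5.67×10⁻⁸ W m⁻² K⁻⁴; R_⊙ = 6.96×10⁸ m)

T_eq ≈ 64.9 K

R_⋆ = 1.40 × 6.96×10⁸ = 9.74×10⁸ m.
L = 4πR_⋆²σT_⋆⁴ = 4π(9.74×10⁸)² × 5.67×10⁻⁸ × (6180)⁴ = 9.87×10²⁶ W.
S = L/(4πd²) = 11.5 W m⁻².
Energy balance: absorbed = emitted ⇒ πR²·S(1−A) = 4πR²·σT_eq⁴, so T_eq⁴ = S(1−A)/(4σ).
T_eq = [11.5 × 0.35 / (4 × 5.67×10⁻⁸)]^(1/4) = (1.78×10⁷)^(1/4) = 64.9 K.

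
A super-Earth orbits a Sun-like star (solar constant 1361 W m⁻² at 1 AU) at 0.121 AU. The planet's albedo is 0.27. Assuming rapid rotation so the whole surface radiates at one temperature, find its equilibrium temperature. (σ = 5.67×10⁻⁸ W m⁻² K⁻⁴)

T_eq ≈ 740 K

Flux at 0.121 AU: S = 1361/0.121² = 9.30×10⁴ W m⁻².
Energy balance: absorbed = emitted ⇒ πR²·S(1−A) = 4πR²·σT_eq⁴, so T_eq⁴ = S(1−A)/(4σ).
T_eq = [9.30×10⁴ × 0.73 / (4 × 5.67×10⁻⁸)]^(1/4) = (2.99×10¹¹)^(1/4) = 740 K.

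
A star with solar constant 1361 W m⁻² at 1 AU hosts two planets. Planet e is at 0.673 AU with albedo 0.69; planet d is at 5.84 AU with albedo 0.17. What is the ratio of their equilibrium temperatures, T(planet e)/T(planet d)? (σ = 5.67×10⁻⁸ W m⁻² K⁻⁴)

T₁/T₂ ≈ 2.303

T_eq = [S₀(1−A)/(4σd²)]^(1/4), so T ∝ (1−A)^(1/4) / √d.
T₁ = [1361×0.31/(4×5.67×10⁻⁸×0.673²)]^(1/4) = 253.16 K.
T₂ = [1361×0.83/(4×5.67×10⁻⁸×5.84²)]^(1/4) = 109.93 K.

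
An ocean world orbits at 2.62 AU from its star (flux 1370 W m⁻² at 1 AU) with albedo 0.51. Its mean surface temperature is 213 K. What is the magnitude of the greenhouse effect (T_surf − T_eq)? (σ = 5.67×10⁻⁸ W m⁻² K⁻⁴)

ΔT ≈ 68.9 K

S = 1370/2.62² = 199.6 W m⁻².
T_eq = [S(1−A)/(4σ)]^(1/4) = [199.6×0.49/(4×5.67×10⁻⁸)]^(1/4) = 144.1 K.
ΔT = T_surf − T_eq = 213 − 144.1.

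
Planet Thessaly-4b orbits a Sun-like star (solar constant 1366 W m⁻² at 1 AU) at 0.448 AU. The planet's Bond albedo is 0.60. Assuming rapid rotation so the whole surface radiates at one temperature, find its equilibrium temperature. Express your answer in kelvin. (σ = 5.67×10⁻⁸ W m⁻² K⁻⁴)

Flux at 0.448 AU: S = 1366/0.448² = 6810 W m⁻².
Energy balance: absorbed = emitted ⇒ πR²·S(1−A) = 4πR²·σT_eq⁴, so T_eq⁴ = S(1−A)/(4σ).
T_eq = [6810 × 0.40 / (4 × 5.67×10⁻⁸)]^(1/4) = (1.20×10¹⁰)^(1/4) = 331 K.

T_eq ≈ 331 K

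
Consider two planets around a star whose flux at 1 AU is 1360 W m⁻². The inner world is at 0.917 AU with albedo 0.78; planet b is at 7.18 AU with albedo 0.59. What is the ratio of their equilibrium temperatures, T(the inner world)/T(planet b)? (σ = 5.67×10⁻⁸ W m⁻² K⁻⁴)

T_eq = [S₀(1−A)/(4σd²)]^(1/4), so T ∝ (1−A)^(1/4) / √d.
T₁ = [1360×0.22/(4×5.67×10⁻⁸×0.917²)]^(1/4) = 199.02 K.
T₂ = [1360×0.41/(4×5.67×10⁻⁸×7.18²)]^(1/4) = 83.10 K.

T₁/T₂ ≈ 2.395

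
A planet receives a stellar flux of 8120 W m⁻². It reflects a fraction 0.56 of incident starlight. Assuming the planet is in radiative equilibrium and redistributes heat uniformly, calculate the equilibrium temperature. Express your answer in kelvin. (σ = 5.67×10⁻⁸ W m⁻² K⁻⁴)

Energy balance: absorbed = emitted ⇒ πR²·S(1−A) = 4πR²·σT_eq⁴, so T_eq⁴ = S(1−A)/(4σ).
T_eq = [8120 × 0.44 / (4 × 5.67×10⁻⁸)]^(1/4) = (1.58×10¹⁰)^(1/4) = 354 K.

T_eq ≈ 354 K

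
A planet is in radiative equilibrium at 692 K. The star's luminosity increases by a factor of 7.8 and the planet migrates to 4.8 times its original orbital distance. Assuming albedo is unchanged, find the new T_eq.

T_eq ≈ 528 K

T_eq ∝ L^(1/4) · d^(−1/2).
T′ = 692 × 7.8^(1/4) / 4.8^(1/2) = 528 K.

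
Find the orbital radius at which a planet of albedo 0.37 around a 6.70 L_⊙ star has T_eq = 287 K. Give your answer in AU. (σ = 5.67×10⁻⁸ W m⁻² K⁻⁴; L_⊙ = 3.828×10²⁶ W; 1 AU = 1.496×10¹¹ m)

L = 6.70 × 3.828×10²⁶ = 2.56×10²⁷ W.
From T_eq⁴ = L(1−A)/(16πσd²): d = √[L(1−A)/(16πσT_eq⁴)].
d = √[2.56×10²⁷ × 0.63 / (16π × 5.67×10⁻⁸ × (287)⁴)] = 2.89×10¹¹ m = 1.93 AU.

d ≈ 1.93 AU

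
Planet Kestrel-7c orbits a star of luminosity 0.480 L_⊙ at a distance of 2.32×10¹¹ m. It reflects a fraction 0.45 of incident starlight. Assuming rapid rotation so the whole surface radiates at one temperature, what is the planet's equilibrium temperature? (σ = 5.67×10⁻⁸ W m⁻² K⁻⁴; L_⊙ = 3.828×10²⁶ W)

T_eq ≈ 160 K

L = 0.480 × 3.828×10²⁶ = 1.84×10²⁶ W.
Flux: S = L/(4πd²) = 1.84×10²⁶/(4π×(2.32×10¹¹)²) = 272 W m⁻².
Energy balance: absorbed = emitted ⇒ πR²·S(1−A) = 4πR²·σT_eq⁴, so T_eq⁴ = S(1−A)/(4σ).
T_eq = [272 × 0.55 / (4 × 5.67×10⁻⁸)]^(1/4) = (6.59×10⁸)^(1/4) = 160 K.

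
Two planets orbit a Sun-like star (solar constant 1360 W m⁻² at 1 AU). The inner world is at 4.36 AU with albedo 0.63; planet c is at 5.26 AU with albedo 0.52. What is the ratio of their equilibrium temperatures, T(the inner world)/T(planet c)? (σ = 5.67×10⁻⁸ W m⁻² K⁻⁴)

T_eq = [S₀(1−A)/(4σd²)]^(1/4), so T ∝ (1−A)^(1/4) / √d.
T₁ = [1360×0.37/(4×5.67×10⁻⁸×4.36²)]^(1/4) = 103.94 K.
T₂ = [1360×0.48/(4×5.67×10⁻⁸×5.26²)]^(1/4) = 100.99 K.

T₁/T₂ ≈ 1.029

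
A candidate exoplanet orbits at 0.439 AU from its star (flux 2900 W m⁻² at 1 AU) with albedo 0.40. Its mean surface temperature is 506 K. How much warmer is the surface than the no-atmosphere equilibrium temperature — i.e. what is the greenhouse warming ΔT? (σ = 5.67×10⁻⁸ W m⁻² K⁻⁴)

ΔT ≈ 59.3 K

S = 2900/0.439² = 1.505×10⁴ W m⁻².
T_eq = [S(1−A)/(4σ)]^(1/4) = [1.505×10⁴×0.60/(4×5.67×10⁻⁸)]^(1/4) = 446.7 K.
ΔT = T_surf − T_eq = 506 − 446.7.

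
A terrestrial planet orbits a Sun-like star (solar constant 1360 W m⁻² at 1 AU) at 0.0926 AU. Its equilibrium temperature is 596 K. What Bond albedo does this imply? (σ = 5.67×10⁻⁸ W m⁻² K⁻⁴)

Flux at 0.0926 AU: S = 1360/0.0926² = 1.59×10⁵ W m⁻².
From T_eq⁴ = S(1−A)/(4σ): 1−A = 4σT_eq⁴/S.
1−A = 4 × 5.67×10⁻⁸ × (596)⁴ / 1.59×10⁵ = 0.180.

A ≈ 0.82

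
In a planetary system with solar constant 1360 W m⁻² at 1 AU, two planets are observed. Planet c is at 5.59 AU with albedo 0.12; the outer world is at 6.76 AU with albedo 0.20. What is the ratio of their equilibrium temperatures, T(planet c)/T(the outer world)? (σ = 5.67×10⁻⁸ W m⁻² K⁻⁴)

T_eq = [S₀(1−A)/(4σd²)]^(1/4), so T ∝ (1−A)^(1/4) / √d.
T₁ = [1360×0.88/(4×5.67×10⁻⁸×5.59²)]^(1/4) = 114.00 K.
T₂ = [1360×0.80/(4×5.67×10⁻⁸×6.76²)]^(1/4) = 101.22 K.

T₁/T₂ ≈ 1.126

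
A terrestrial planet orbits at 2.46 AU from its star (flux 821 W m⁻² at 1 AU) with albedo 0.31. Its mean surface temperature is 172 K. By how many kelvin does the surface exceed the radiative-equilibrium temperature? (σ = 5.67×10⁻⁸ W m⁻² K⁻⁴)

ΔT ≈ 29.5 K

S = 821/2.46² = 135.7 W m⁻².
T_eq = [S(1−A)/(4σ)]^(1/4) = [135.7×0.69/(4×5.67×10⁻⁸)]^(1/4) = 142.5 K.
ΔT = T_surf − T_eq = 172 − 142.5.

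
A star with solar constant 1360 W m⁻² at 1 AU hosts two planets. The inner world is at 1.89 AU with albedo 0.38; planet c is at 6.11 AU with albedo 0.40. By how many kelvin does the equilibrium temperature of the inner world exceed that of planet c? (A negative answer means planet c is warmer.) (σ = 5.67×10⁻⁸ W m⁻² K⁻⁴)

ΔT ≈ 80.5 K

T_eq = [S₀(1−A)/(4σd²)]^(1/4), so T ∝ (1−A)^(1/4) / √d.
T₁ = [1360×0.62/(4×5.67×10⁻⁸×1.89²)]^(1/4) = 179.61 K.
T₂ = [1360×0.60/(4×5.67×10⁻⁸×6.11²)]^(1/4) = 99.08 K.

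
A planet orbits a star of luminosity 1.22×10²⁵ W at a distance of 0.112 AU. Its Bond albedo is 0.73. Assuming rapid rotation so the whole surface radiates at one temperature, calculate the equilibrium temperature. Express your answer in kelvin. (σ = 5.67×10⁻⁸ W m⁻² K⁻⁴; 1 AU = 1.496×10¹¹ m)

T_eq ≈ 253 K

d = 0.112 AU = 1.68×10¹⁰ m.
Flux: S = L/(4πd²) = 1.22×10²⁵/(4π×(1.68×10¹⁰)²) = 3460 W m⁻².
Energy balance: absorbed = emitted ⇒ πR²·S(1−A) = 4πR²·σT_eq⁴, so T_eq⁴ = S(1−A)/(4σ).
T_eq = [3460 × 0.27 / (4 × 5.67×10⁻⁸)]^(1/4) = (4.12×10⁹)^(1/4) = 253 K.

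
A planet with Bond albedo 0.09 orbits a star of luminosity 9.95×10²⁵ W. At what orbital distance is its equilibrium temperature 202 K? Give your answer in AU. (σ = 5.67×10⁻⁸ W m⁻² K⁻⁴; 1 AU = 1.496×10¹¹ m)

From T_eq⁴ = L(1−A)/(16πσd²): d = √[L(1−A)/(16πσT_eq⁴)].
d = √[9.95×10²⁵ × 0.91 / (16π × 5.67×10⁻⁸ × (202)⁴)] = 1.38×10¹¹ m = 0.923 AU.

d ≈ 0.923 AU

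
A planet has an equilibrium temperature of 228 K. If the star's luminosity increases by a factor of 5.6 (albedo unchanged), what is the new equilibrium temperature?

T_eq ≈ 351 K

T_eq ∝ L^(1/4) · d^(−1/2).
T′ = 228 × 5.6^(1/4) = 351 K.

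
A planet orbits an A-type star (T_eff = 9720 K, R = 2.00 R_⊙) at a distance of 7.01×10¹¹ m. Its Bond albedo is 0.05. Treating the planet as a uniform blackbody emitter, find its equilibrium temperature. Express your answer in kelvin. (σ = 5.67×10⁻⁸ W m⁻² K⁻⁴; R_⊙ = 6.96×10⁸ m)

R_⋆ = 2.00 × 6.96×10⁸ = 1.39×10⁹ m.
L = 4πR_⋆²σT_⋆⁴ = 4π(1.39×10⁹)² × 5.67×10⁻⁸ × (9720)⁴ = 1.23×10²⁸ W.
S = L/(4πd²) = 2000 W m⁻².
Energy balance: absorbed = emitted ⇒ πR²·S(1−A) = 4πR²·σT_eq⁴, so T_eq⁴ = S(1−A)/(4σ).
T_eq = [2000 × 0.95 / (4 × 5.67×10⁻⁸)]^(1/4) = (8.36×10⁹)^(1/4) = 302 K.

T_eq ≈ 302 K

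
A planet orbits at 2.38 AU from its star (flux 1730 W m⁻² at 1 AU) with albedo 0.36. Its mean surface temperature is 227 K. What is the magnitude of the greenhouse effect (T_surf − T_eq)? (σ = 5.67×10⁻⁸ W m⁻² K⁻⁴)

S = 1730/2.38² = 305.4 W m⁻².
T_eq = [S(1−A)/(4σ)]^(1/4) = [305.4×0.64/(4×5.67×10⁻⁸)]^(1/4) = 171.3 K.
ΔT = T_surf − T_eq = 227 − 171.3.

ΔT ≈ 55.7 K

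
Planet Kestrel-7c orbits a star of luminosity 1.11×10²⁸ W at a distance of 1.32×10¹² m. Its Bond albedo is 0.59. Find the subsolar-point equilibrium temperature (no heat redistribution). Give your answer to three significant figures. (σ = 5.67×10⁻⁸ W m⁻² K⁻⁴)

T_ss ≈ 246 K

Flux: S = L/(4πd²) = 1.11×10²⁸/(4π×(1.32×10¹²)²) = 507 W m⁻².
At the subsolar point the surface absorbs S(1−A) and emits σT⁴ per unit area — no factor of 4, since only the local patch is in balance.
T = [507 × 0.41 / 5.67×10⁻⁸]^(1/4) = (3.67×10⁹)^(1/4) = 246 K.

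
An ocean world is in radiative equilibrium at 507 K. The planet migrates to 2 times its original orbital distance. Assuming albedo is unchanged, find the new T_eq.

T_eq ∝ L^(1/4) · d^(−1/2).
T′ = 507 / 2^(1/2) = 359 K.

T_eq ≈ 359 K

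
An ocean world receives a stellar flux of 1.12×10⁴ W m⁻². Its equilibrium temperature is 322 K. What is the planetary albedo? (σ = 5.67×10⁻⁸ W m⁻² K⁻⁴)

From T_eq⁴ = S(1−A)/(4σ): 1−A = 4σT_eq⁴/S.
1−A = 4 × 5.67×10⁻⁸ × (322)⁴ / 1.12×10⁴ = 0.218.

A ≈ 0.78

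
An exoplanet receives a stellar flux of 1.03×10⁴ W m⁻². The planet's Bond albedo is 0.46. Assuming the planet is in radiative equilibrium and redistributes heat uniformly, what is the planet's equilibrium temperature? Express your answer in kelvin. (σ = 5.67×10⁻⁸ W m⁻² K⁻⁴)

T_eq ≈ 396 K

Energy balance: absorbed = emitted ⇒ πR²·S(1−A) = 4πR²·σT_eq⁴, so T_eq⁴ = S(1−A)/(4σ).
T_eq = [1.03×10⁴ × 0.54 / (4 × 5.67×10⁻⁸)]^(1/4) = (2.45×10¹⁰)^(1/4) = 396 K.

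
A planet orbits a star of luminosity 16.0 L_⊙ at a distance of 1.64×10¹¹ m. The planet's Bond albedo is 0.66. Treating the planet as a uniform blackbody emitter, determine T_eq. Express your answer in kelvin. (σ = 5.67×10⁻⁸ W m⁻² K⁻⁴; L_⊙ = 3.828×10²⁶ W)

T_eq ≈ 406 K

L = 16.0 × 3.828×10²⁶ = 6.12×10²⁷ W.
Flux: S = L/(4πd²) = 6.12×10²⁷/(4π×(1.64×10¹¹)²) = 1.81×10⁴ W m⁻².
Energy balance: absorbed = emitted ⇒ πR²·S(1−A) = 4πR²·σT_eq⁴, so T_eq⁴ = S(1−A)/(4σ).
T_eq = [1.81×10⁴ × 0.34 / (4 × 5.67×10⁻⁸)]^(1/4) = (2.72×10¹⁰)^(1/4) = 406 K.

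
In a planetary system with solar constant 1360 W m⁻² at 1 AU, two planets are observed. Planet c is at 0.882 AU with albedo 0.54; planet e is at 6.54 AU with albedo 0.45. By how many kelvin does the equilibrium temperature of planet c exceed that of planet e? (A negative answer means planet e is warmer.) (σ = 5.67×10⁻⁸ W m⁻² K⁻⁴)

ΔT ≈ 150.3 K

T_eq = [S₀(1−A)/(4σd²)]^(1/4), so T ∝ (1−A)^(1/4) / √d.
T₁ = [1360×0.46/(4×5.67×10⁻⁸×0.882²)]^(1/4) = 244.02 K.
T₂ = [1360×0.55/(4×5.67×10⁻⁸×6.54²)]^(1/4) = 93.71 K.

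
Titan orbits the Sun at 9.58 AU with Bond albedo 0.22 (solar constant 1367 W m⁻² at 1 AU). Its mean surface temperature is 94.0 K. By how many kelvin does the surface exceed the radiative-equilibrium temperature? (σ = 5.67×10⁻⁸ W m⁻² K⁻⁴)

ΔT ≈ 9.4 K

S = 1367/9.58² = 14.89 W m⁻².
T_eq = [S(1−A)/(4σ)]^(1/4) = [14.89×0.78/(4×5.67×10⁻⁸)]^(1/4) = 84.6 K.
ΔT = T_surf − T_eq = 94 − 84.6.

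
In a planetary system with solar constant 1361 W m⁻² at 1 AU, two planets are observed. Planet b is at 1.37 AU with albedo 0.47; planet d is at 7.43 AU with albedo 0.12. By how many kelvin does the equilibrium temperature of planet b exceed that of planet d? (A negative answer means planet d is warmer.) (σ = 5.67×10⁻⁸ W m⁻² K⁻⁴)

T_eq = [S₀(1−A)/(4σd²)]^(1/4), so T ∝ (1−A)^(1/4) / √d.
T₁ = [1361×0.53/(4×5.67×10⁻⁸×1.37²)]^(1/4) = 202.89 K.
T₂ = [1361×0.88/(4×5.67×10⁻⁸×7.43²)]^(1/4) = 98.90 K.

ΔT ≈ 104.0 K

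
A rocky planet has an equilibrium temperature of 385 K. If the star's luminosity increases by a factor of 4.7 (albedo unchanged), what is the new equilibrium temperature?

T_eq ∝ L^(1/4) · d^(−1/2).
T′ = 385 × 4.7^(1/4) = 567 K.

T_eq ≈ 567 K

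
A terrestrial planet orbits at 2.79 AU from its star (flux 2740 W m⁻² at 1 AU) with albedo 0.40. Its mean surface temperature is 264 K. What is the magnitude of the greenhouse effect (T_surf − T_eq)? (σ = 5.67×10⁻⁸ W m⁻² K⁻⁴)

S = 2740/2.79² = 352.0 W m⁻².
T_eq = [S(1−A)/(4σ)]^(1/4) = [352.0×0.60/(4×5.67×10⁻⁸)]^(1/4) = 174.7 K.
ΔT = T_surf − T_eq = 264 − 174.7.

ΔT ≈ 89.3 K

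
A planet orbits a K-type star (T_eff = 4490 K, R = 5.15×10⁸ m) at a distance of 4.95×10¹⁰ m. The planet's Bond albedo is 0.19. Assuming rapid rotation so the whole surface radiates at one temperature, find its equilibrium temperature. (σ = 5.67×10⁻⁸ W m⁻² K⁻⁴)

T_eq ≈ 307 K

L = 4πR_⋆²σT_⋆⁴ = 4π(5.15×10⁸)² × 5.67×10⁻⁸ × (4490)⁴ = 7.68×10²⁵ W.
S = L/(4πd²) = 2490 W m⁻².
Energy balance: absorbed = emitted ⇒ πR²·S(1−A) = 4πR²·σT_eq⁴, so T_eq⁴ = S(1−A)/(4σ).
T_eq = [2490 × 0.81 / (4 × 5.67×10⁻⁸)]^(1/4) = (8.91×10⁹)^(1/4) = 307 K.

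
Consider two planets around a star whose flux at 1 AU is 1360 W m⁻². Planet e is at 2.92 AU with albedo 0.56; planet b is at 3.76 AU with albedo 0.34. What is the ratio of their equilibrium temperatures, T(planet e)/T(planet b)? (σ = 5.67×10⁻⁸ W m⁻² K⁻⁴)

T₁/T₂ ≈ 1.025

T_eq = [S₀(1−A)/(4σd²)]^(1/4), so T ∝ (1−A)^(1/4) / √d.
T₁ = [1360×0.44/(4×5.67×10⁻⁸×2.92²)]^(1/4) = 132.63 K.
T₂ = [1360×0.66/(4×5.67×10⁻⁸×3.76²)]^(1/4) = 129.35 K.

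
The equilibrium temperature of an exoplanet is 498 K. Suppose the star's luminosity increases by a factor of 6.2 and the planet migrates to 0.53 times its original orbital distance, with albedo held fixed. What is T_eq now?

T_eq ∝ L^(1/4) · d^(−1/2).
T′ = 498 × 6.2^(1/4) / 0.53^(1/2) = 1080 K.

T_eq ≈ 1080 K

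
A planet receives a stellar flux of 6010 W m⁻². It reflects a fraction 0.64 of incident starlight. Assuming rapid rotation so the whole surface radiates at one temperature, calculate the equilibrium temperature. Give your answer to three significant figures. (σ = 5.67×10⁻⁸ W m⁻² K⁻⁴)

Energy balance: absorbed = emitted ⇒ πR²·S(1−A) = 4πR²·σT_eq⁴, so T_eq⁴ = S(1−A)/(4σ).
T_eq = [6010 × 0.36 / (4 × 5.67×10⁻⁸)]^(1/4) = (9.54×10⁹)^(1/4) = 313 K.

T_eq ≈ 313 K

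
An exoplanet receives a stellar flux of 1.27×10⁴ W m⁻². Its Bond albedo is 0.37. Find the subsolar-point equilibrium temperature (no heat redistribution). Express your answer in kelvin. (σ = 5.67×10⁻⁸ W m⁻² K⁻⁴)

At the subsolar point the surface absorbs S(1−A) and emits σT⁴ per unit area — no factor of 4, since only the local patch is in balance.
T = [1.27×10⁴ × 0.63 / 5.67×10⁻⁸]^(1/4) = (1.41×10¹¹)^(1/4) = 613 K.

T_ss ≈ 613 K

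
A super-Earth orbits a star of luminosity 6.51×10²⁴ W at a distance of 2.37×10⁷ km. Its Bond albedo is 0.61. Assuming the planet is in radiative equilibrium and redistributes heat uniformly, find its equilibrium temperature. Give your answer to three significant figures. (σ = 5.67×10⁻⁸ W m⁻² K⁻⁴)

d = 2.37×10⁷ km = 2.37×10¹⁰ m.
Flux: S = L/(4πd²) = 6.51×10²⁴/(4π×(2.37×10¹⁰)²) = 922 W m⁻².
Energy balance: absorbed = emitted ⇒ πR²·S(1−A) = 4πR²·σT_eq⁴, so T_eq⁴ = S(1−A)/(4σ).
T_eq = [922 × 0.39 / (4 × 5.67×10⁻⁸)]^(1/4) = (1.59×10⁹)^(1/4) = 200 K.

T_eq ≈ 200 K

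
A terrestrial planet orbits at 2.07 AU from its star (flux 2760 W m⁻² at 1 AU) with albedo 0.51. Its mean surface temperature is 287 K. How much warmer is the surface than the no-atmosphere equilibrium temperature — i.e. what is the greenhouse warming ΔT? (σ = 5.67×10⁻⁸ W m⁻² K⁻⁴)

ΔT ≈ 93.9 K

S = 2760/2.07² = 644.1 W m⁻².
T_eq = [S(1−A)/(4σ)]^(1/4) = [644.1×0.49/(4×5.67×10⁻⁸)]^(1/4) = 193.1 K.
ΔT = T_surf − T_eq = 287 − 193.1.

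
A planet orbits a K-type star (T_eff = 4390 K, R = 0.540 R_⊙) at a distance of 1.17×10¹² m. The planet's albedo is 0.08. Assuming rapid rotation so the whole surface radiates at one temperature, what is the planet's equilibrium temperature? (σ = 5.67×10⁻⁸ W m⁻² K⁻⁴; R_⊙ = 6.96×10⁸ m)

T_eq ≈ 54.5 K

R_⋆ = 0.540 × 6.96×10⁸ = 3.76×10⁸ m.
L = 4πR_⋆²σT_⋆⁴ = 4π(3.76×10⁸)² × 5.67×10⁻⁸ × (4390)⁴ = 3.74×10²⁵ W.
S = L/(4πd²) = 2.17 W m⁻².
Energy balance: absorbed = emitted ⇒ πR²·S(1−A) = 4πR²·σT_eq⁴, so T_eq⁴ = S(1−A)/(4σ).
T_eq = [2.17 × 0.92 / (4 × 5.67×10⁻⁸)]^(1/4) = (8.81×10⁶)^(1/4) = 54.5 K.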